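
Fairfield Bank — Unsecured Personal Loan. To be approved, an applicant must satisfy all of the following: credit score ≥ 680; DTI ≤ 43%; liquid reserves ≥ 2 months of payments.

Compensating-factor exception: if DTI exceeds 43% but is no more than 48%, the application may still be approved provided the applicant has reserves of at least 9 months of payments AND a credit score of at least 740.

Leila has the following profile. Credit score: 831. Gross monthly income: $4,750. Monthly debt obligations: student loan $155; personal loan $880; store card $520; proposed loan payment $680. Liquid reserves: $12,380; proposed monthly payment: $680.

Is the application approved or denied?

Credit score 831 ≥ 680 (meets base)
Total debts = (155 + 880 + 520 + 680) = 2,235. DTI: 2,235 ÷ 4,750 = 47.1%, over the 43% base limit.
Reserves: 12,380 ÷ 680 = 18.2 months (meets 2-month minimum)
DTI 47.1% is within the 43%–48% exception band; checking compensating factors.
Override check — reserves: 18.2 mo (ok); score: 831 (ok).
Both compensating conditions met → exception applies.

Approved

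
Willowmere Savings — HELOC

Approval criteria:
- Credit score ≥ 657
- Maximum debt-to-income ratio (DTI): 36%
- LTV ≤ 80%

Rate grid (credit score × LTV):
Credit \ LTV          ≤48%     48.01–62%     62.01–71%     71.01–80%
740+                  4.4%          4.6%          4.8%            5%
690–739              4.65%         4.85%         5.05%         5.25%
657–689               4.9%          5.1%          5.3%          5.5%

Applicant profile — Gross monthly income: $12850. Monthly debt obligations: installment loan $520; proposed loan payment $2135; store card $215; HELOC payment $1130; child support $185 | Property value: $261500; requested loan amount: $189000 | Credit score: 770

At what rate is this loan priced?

Credit score 770 ≥ 657; Total monthly debts = (520 + 2,135 + 215 + 1,130 + 185) = 4,185. DTI: 4,185 ÷ 12,850 = 32.6%, within the 36% cap
LTV = 189,000/261,500 = 72.3% ≤ 80%
Score 770 is in the 740+ band; LTV 72.3% is in the 71.01–80% band → 5%.

5%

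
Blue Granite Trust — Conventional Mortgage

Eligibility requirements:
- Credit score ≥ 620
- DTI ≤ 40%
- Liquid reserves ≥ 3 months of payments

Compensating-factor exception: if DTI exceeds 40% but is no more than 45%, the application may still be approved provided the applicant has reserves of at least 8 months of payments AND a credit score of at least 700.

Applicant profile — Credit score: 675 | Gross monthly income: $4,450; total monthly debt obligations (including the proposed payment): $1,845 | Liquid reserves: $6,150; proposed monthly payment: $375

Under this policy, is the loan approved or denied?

Credit score 675 ≥ 620 (meets base)
DTI: 1,845 ÷ 4,450 = 41.5%, over the 40% base limit.
Reserves = 6,150/375 = 16.4 months ≥ 3
DTI 41.5% is within the 40%–45% exception band; checking compensating factors.
Override check — reserves: 16.4 mo (ok); score: 675 (below 700).
Override conditions not both satisfied; exception does not apply.

Denied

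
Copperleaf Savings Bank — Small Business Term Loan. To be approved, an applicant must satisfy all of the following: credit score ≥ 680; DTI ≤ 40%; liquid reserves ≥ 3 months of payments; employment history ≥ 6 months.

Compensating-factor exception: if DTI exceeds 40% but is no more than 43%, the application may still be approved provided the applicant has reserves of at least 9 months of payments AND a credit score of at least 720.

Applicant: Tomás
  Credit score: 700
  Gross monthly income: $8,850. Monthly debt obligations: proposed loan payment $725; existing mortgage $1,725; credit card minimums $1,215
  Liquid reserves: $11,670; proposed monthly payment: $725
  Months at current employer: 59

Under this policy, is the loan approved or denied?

Denied

Credit score 700 ≥ 680 (meets base)
Total debts = (725 + 1,725 + 1,215) = 3,665. DTI: 3,665 ÷ 8,850 = 41.4%, over the 40% base limit.
Reserves: 11,670 ÷ 725 = 16.1 months (meets 3-month minimum)
Employment 59 ≥ 6 months
41.4% falls in the override range (40%–43%), so the compensating-factor test applies.
Reserves 16.1 ≥ 9 months; credit score 700 < 720.
Compensating-factor requirement not fully met.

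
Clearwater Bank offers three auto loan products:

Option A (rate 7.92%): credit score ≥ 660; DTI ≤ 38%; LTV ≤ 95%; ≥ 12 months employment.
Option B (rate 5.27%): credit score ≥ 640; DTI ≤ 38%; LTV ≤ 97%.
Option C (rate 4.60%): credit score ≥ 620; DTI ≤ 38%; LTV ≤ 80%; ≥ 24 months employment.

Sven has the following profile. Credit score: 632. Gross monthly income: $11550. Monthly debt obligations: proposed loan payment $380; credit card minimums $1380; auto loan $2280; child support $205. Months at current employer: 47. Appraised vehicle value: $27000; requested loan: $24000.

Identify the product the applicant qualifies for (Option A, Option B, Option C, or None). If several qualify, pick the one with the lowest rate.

Total debts = (380 + 1,380 + 2,280 + 205) = 4,245; DTI = 4,245/11,550 = 36.8%.
LTV = 24,000/27,000 = 88.9%.
Option A: score 632 < 660; DTI 36.8% ≤ 38%; LTV 88.9% ≤ 95%; employment 47 ≥ 12 mo → does not qualify.
Option B: score 632 < 640; DTI 36.8% ≤ 38%; LTV 88.9% ≤ 97% → does not qualify.
Option C: score 632 ≥ 620; DTI 36.8% ≤ 38%; LTV 88.9% > 80%; employment 47 ≥ 24 mo → does not qualify.

None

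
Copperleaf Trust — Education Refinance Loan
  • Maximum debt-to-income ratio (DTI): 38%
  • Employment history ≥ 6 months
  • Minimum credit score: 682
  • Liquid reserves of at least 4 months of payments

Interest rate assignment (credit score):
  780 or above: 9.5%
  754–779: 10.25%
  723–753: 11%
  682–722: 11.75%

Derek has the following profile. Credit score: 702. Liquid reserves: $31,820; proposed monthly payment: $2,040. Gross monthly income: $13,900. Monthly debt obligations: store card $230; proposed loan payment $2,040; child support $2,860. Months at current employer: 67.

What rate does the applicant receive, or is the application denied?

Approved at 11.75%

Credit score 702 ≥ 682 (meets minimum)
Reserves = 31,820/2,040 = 15.6 months ≥ 4
Total monthly debts = (230 + 2,040 + 2,860) = 5,130. DTI = 5,130/13,900 = 36.9% ≤ 38%
Employment 67 ≥ 6 months
All requirements met. Score 702 falls in the 682–722 tier → 11.75%.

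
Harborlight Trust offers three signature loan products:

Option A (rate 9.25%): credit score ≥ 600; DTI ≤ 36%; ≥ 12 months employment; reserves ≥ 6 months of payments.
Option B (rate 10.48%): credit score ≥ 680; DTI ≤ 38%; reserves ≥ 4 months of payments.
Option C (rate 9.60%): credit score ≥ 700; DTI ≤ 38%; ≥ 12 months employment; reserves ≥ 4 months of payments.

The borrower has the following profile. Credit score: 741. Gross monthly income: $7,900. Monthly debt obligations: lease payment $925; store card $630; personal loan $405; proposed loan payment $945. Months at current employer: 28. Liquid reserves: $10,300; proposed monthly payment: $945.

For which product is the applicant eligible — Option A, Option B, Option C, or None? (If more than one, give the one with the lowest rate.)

Total debts = (925 + 630 + 405 + 945) = 2,905; DTI = 2,905/7,900 = 36.8%.
Reserves = 10,300/945 = 10.9 months.
Option A: score 741 ≥ 600; DTI 36.8% > 36%; employment 28 ≥ 12 mo; reserves 10.9 ≥ 6 mo → does not qualify.
Option B: score 741 ≥ 680; DTI 36.8% ≤ 38%; reserves 10.9 ≥ 4 mo → qualifies.
Option C: score 741 ≥ 700; DTI 36.8% ≤ 38%; employment 28 ≥ 12 mo; reserves 10.9 ≥ 4 mo → qualifies.
Qualifying: Option B, Option C. Lowest rate is 9.60% → Option C.

Option C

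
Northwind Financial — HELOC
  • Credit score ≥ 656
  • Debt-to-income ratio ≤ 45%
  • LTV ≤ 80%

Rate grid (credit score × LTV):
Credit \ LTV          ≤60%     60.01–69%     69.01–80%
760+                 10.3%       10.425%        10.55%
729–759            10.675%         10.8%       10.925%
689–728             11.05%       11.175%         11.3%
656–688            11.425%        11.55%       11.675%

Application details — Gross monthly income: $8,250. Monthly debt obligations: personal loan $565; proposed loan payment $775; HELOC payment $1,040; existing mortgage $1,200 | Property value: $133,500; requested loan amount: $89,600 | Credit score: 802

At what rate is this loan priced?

Credit score 802 ≥ 656; Total monthly debts = (565 + 775 + 1,040 + 1,200) = 3,580. DTI = 3,580/8,250 = 43.4% ≤ 45%
Loan-to-value = 89,600/133,500 = 67.1% — pass (80% max)
Row: 802 falls in 760+. Column: 67.1% falls in 60.01–69%. Rate = 10.425%.

10.425%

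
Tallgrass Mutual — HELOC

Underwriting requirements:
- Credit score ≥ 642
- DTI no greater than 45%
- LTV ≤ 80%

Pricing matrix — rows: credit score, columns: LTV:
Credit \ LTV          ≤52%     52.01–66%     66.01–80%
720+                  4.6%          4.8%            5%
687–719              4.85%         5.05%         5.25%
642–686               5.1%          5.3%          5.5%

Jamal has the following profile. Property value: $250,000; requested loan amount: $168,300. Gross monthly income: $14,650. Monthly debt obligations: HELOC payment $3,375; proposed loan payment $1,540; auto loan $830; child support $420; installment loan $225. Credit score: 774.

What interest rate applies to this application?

Credit score 774 ≥ 642; Total monthly debts = (3,375 + 1,540 + 830 + 420 + 225) = 6,390. DTI = 6,390/14,650 = 43.6% ≤ 45%
Loan-to-value = 168,300/250,000 = 67.3% — pass (80% max)
Credit 774 → row 720+; LTV 67.3% → column 66.01–80%. Grid cell → 5%.

5%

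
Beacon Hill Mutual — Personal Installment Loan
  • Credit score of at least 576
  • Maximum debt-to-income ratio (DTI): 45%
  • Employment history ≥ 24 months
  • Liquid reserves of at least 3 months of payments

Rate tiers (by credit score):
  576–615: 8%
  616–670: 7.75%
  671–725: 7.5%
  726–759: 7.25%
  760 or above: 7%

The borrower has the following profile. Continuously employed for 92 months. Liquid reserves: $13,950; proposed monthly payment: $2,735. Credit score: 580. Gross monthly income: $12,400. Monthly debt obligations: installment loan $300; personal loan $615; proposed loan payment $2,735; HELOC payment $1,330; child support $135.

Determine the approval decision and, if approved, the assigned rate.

Credit score 580 ≥ 576 (meets minimum)
Total monthly debts = (300 + 615 + 2,735 + 1,330 + 135) = 5,115. DTI = 5,115/12,400 = 41.2% ≤ 45%
Reserves = 13,950/2,735 = 5.1 months ≥ 3
Employment 92 ≥ 24 months
All requirements met. Score 580 falls in the 576–615 tier → 8%.

Approved at 8%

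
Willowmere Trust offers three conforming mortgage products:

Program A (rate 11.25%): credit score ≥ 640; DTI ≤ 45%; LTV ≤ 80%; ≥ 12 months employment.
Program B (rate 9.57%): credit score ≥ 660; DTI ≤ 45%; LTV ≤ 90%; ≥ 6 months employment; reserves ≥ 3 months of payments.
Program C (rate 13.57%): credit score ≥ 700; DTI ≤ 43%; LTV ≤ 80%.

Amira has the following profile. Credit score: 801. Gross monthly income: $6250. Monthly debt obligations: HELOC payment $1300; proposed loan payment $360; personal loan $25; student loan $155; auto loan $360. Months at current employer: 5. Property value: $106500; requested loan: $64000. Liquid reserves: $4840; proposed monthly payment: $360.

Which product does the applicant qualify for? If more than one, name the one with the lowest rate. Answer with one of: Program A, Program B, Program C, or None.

Program C

Total debts = (1,300 + 360 + 25 + 155 + 360) = 2,200; DTI = 2,200/6,250 = 35.2%.
LTV = 64,000/106,500 = 60.1%.
Reserves = 4,840/360 = 13.4 months.
Program A: score 801 ≥ 640; DTI 35.2% ≤ 45%; LTV 60.1% ≤ 80%; employment 5 < 12 mo → does not qualify.
Program B: score 801 ≥ 660; DTI 35.2% ≤ 45%; LTV 60.1% ≤ 90%; employment 5 < 6 mo; reserves 13.4 ≥ 3 mo → does not qualify.
Program C: score 801 ≥ 700; DTI 35.2% ≤ 43%; LTV 60.1% ≤ 80% → qualifies.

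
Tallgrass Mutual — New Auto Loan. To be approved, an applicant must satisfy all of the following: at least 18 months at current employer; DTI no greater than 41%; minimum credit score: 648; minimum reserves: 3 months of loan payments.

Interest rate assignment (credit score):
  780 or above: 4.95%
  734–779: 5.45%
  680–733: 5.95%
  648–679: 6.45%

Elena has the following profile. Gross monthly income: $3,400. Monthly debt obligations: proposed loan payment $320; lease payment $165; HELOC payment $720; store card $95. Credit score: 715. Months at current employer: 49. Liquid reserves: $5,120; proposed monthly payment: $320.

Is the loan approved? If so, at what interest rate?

Credit score 715 ≥ 648 (meets minimum)
Employment 49 ≥ 18 months
Reserves = 5,120/320 = 16.0 months ≥ 3
Total monthly debts = (320 + 165 + 720 + 95) = 1,300. Debt-to-income = 1,300/3,400 = 38.2% — meets 41% limit
All requirements met. Score 715 falls in the 680–733 tier → 5.95%.

Approved at 5.95%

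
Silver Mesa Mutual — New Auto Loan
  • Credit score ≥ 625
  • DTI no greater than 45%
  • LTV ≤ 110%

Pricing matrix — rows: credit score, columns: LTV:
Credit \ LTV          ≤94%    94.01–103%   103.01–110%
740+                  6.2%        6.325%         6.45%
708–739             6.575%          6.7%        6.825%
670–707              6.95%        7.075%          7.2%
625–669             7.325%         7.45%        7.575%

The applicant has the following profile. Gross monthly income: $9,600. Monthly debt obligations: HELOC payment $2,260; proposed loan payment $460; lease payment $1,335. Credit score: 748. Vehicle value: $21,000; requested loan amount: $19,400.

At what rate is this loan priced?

Credit score 748 ≥ 625; Total monthly debts = (2,260 + 460 + 1,335) = 4,055. DTI = 4,055/9,600 = 42.2% ≤ 45%
LTV: 19,400 ÷ 21,000 = 92.4%, within 110% cap
Credit 748 → row 740+; LTV 92.4% → column ≤94%. Grid cell → 6.2%.

6.2%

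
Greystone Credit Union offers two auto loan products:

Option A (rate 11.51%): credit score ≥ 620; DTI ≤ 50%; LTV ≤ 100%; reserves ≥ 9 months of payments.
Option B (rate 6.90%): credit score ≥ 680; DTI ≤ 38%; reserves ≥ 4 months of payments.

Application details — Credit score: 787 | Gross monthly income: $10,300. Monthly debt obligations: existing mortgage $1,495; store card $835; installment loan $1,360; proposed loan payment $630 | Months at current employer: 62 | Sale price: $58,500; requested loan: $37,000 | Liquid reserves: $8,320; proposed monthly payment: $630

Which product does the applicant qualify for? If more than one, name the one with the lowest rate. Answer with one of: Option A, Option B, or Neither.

Option A

Total debts = (1,495 + 835 + 1,360 + 630) = 4,320; DTI = 4,320/10,300 = 41.9%.
LTV = 37,000/58,500 = 63.2%.
Reserves = 8,320/630 = 13.2 months.
Option A: score 787 ≥ 620; DTI 41.9% ≤ 50%; LTV 63.2% ≤ 100%; reserves 13.2 ≥ 9 mo → qualifies.
Option B: score 787 ≥ 680; DTI 41.9% > 38%; reserves 13.2 ≥ 4 mo → does not qualify.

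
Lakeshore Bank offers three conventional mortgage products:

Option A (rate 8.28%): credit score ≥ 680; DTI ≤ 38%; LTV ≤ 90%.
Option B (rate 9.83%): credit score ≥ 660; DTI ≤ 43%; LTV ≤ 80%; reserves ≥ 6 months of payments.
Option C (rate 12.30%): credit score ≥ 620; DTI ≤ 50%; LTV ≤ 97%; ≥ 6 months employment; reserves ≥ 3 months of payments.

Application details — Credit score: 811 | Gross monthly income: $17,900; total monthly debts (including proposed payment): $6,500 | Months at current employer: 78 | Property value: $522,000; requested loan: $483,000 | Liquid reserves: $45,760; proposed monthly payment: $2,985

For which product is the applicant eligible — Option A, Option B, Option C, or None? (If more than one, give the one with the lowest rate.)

DTI = 6,500/17,900 = 36.3%.
LTV = 483,000/522,000 = 92.5%.
Reserves = 45,760/2,985 = 15.3 months.
Option A: score 811 ≥ 680; DTI 36.3% ≤ 38%; LTV 92.5% > 90% → does not qualify.
Option B: score 811 ≥ 660; DTI 36.3% ≤ 43%; LTV 92.5% > 80%; reserves 15.3 ≥ 6 mo → does not qualify.
Option C: score 811 ≥ 620; DTI 36.3% ≤ 50%; LTV 92.5% ≤ 97%; employment 78 ≥ 6 mo; reserves 15.3 ≥ 3 mo → qualifies.

Option C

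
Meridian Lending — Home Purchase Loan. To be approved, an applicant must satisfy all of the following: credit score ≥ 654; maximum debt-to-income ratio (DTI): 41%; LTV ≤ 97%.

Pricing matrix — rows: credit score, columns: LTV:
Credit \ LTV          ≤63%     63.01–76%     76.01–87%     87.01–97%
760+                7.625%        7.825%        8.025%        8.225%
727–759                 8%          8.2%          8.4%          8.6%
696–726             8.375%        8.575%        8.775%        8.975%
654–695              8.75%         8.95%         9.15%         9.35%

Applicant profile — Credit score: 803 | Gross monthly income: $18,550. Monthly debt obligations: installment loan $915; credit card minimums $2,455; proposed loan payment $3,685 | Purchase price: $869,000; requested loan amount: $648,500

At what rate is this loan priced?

7.825%

Credit score 803 ≥ 654; Total monthly debts = (915 + 2,455 + 3,685) = 7,055. Debt-to-income = 7,055/18,550 = 38% — meets 41% limit
LTV: 648,500 ÷ 869,000 = 74.6%, within 97% cap
Row: 803 falls in 760+. Column: 74.6% falls in 63.01–76%. Rate = 7.825%.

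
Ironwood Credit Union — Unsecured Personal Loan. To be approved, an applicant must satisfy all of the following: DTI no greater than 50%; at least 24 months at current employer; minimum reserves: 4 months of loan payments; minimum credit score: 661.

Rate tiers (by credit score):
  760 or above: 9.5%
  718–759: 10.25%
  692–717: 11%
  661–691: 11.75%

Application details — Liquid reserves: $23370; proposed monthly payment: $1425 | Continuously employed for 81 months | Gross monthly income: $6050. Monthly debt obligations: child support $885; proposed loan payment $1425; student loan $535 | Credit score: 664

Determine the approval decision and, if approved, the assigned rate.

Credit score 664 ≥ 661 (meets minimum)
Total monthly debts = (885 + 1,425 + 535) = 2,845. Debt-to-income = 2,845/6,050 = 47% — meets 50% limit
Liquid reserves cover 23,370/1,425 = 16.4 months — ≥ 4 required
Employment 81 ≥ 24 months
All requirements met. Score 664 falls in the 661–691 tier → 11.75%.

Approved at 11.75%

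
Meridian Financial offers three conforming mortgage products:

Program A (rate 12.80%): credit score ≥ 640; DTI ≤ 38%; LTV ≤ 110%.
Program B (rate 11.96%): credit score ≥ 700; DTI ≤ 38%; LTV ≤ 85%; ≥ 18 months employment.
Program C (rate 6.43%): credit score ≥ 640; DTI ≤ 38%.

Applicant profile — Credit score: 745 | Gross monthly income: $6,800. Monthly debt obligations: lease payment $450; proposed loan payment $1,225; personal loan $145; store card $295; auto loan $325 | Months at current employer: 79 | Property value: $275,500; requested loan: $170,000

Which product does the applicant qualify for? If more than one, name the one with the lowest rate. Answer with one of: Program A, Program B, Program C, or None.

Program C

Total debts = (450 + 1,225 + 145 + 295 + 325) = 2,440; DTI = 2,440/6,800 = 35.9%.
LTV = 170,000/275,500 = 61.7%.
Program A: score 745 ≥ 640; DTI 35.9% ≤ 38%; LTV 61.7% ≤ 110% → qualifies.
Program B: score 745 ≥ 700; DTI 35.9% ≤ 38%; LTV 61.7% ≤ 85%; employment 79 ≥ 18 mo → qualifies.
Program C: score 745 ≥ 640; DTI 35.9% ≤ 38% → qualifies.
Qualifying: Program A, Program B, Program C. Lowest rate is 6.43% → Program C.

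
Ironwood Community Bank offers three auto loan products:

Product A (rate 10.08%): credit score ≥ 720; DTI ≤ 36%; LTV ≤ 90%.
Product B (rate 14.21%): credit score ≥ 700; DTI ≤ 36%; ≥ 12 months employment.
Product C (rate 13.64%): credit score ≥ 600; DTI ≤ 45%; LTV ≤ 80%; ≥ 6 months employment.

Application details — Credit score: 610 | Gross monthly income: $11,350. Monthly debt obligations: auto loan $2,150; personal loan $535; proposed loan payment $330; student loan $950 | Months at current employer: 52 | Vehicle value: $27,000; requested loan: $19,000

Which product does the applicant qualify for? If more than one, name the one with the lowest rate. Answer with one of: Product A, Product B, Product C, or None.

Product C

Total debts = (2,150 + 535 + 330 + 950) = 3,965; DTI = 3,965/11,350 = 34.9%.
LTV = 19,000/27,000 = 70.4%.
Product A: score 610 < 720; DTI 34.9% ≤ 36%; LTV 70.4% ≤ 90% → does not qualify.
Product B: score 610 < 700; DTI 34.9% ≤ 36%; employment 52 ≥ 12 mo → does not qualify.
Product C: score 610 ≥ 600; DTI 34.9% ≤ 45%; LTV 70.4% ≤ 80%; employment 52 ≥ 6 mo → qualifies.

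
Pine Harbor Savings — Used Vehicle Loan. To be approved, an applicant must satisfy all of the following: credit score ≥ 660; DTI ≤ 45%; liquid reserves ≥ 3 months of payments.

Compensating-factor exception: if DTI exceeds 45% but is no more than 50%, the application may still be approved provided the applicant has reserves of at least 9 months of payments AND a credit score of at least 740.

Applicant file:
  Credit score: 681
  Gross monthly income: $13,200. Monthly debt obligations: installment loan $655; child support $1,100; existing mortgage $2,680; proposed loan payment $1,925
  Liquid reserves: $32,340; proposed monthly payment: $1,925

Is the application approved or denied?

Credit score 681 ≥ 660 (meets base)
Total debts = (655 + 1,100 + 2,680 + 1,925) = 6,360. DTI: 6,360 ÷ 13,200 = 48.2%, over the 45% base limit.
Liquid reserves cover 32,340/1,925 = 16.8 months — ≥ 3 required
DTI 48.2% is within the 45%–50% exception band; checking compensating factors.
Override check — reserves: 16.8 mo (ok); score: 681 (below 740).
Override conditions not both satisfied; exception does not apply.

Denied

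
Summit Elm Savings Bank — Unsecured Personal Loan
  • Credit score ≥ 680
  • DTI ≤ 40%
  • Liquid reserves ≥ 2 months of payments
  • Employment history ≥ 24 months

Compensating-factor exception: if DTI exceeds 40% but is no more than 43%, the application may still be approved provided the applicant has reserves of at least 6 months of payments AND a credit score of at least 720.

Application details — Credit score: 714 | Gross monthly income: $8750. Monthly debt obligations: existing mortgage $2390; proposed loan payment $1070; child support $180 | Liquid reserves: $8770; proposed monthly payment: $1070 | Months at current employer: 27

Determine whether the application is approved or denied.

Denied

Credit score 714 ≥ 680 (meets base)
Total debts = (2,390 + 1,070 + 180) = 3,640. DTI: 3,640 ÷ 8,750 = 41.6%, over the 40% base limit.
Liquid reserves cover 8,770/1,070 = 8.2 months — ≥ 2 required
Employment 27 ≥ 24 months
41.6% falls in the override range (40%–43%), so the compensating-factor test applies.
Override check — reserves: 8.2 mo (ok); score: 714 (below 720).
Compensating-factor requirement not fully met.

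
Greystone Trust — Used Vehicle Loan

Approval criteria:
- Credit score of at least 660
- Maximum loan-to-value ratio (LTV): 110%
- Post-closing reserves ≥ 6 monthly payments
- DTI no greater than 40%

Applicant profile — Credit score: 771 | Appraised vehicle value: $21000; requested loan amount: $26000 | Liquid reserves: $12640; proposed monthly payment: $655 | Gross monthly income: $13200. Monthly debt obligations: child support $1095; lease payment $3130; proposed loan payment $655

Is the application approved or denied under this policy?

Denied

Credit score 771 ≥ 660 (meets)
Loan-to-value = 26,000/21,000 = 123.8% — fail (110% max)
Reserves: 12,640 ÷ 655 = 19.3 months (meets 6-month minimum)
Total monthly debts = (1,095 + 3,130 + 655) = 4,880. DTI = 4,880/13,200 = 37% ≤ 40%
Fails on LTV.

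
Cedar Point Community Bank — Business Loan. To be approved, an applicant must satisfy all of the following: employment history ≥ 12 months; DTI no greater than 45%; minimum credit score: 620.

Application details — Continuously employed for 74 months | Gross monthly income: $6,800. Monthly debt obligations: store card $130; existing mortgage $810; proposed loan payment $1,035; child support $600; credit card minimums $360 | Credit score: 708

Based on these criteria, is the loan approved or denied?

Approved

Employment 74 ≥ 12 months
Total monthly debts = (130 + 810 + 1,035 + 600 + 360) = 2,935. Debt-to-income = 2,935/6,800 = 43.2% — meets 45% limit
Credit score 708 ≥ 620 (meets)
All criteria satisfied.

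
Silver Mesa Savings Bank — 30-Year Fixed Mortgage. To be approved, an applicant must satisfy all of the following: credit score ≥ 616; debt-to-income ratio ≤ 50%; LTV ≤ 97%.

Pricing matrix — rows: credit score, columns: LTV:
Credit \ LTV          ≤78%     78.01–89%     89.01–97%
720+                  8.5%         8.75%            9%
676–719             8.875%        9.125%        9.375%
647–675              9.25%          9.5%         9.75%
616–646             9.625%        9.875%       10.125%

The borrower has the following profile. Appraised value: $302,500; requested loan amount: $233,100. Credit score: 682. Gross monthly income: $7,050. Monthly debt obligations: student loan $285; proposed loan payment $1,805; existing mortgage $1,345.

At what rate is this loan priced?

8.875%

Credit score 682 ≥ 616; Total monthly debts = (285 + 1,805 + 1,345) = 3,435. Debt-to-income = 3,435/7,050 = 48.7% — meets 50% limit
LTV = 233,100/302,500 = 77.1% ≤ 97%
Credit 682 → row 676–719; LTV 77.1% → column ≤78%. Grid cell → 8.875%.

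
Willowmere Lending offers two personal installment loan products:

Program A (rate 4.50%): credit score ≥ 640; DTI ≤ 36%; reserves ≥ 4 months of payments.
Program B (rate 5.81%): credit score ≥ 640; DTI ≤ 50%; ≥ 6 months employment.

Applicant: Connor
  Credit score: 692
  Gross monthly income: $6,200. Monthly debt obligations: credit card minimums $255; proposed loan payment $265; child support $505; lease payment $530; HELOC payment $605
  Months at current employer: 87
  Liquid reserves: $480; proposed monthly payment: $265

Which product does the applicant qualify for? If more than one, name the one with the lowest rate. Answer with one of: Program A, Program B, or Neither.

Program B

Total debts = (255 + 265 + 505 + 530 + 605) = 2,160; DTI = 2,160/6,200 = 34.8%.
Reserves = 480/265 = 1.8 months.
Program A: score 692 ≥ 640; DTI 34.8% ≤ 36%; reserves 1.8 < 4 mo → does not qualify.
Program B: score 692 ≥ 640; DTI 34.8% ≤ 50%; employment 87 ≥ 6 mo → qualifies.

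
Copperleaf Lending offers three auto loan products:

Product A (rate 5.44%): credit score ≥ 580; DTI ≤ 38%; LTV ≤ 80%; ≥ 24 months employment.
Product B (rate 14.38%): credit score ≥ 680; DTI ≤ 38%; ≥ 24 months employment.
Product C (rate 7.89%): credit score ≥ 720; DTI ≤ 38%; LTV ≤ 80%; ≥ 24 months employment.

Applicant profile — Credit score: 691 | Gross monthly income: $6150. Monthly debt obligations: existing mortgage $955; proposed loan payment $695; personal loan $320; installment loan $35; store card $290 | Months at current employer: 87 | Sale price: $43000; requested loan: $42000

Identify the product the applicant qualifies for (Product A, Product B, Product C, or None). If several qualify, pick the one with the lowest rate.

Product B

Total debts = (955 + 695 + 320 + 35 + 290) = 2,295; DTI = 2,295/6,150 = 37.3%.
LTV = 42,000/43,000 = 97.7%.
Product A: score 691 ≥ 580; DTI 37.3% ≤ 38%; LTV 97.7% > 80%; employment 87 ≥ 24 mo → does not qualify.
Product B: score 691 ≥ 680; DTI 37.3% ≤ 38%; employment 87 ≥ 24 mo → qualifies.
Product C: score 691 < 720; DTI 37.3% ≤ 38%; LTV 97.7% > 80%; employment 87 ≥ 24 mo → does not qualify.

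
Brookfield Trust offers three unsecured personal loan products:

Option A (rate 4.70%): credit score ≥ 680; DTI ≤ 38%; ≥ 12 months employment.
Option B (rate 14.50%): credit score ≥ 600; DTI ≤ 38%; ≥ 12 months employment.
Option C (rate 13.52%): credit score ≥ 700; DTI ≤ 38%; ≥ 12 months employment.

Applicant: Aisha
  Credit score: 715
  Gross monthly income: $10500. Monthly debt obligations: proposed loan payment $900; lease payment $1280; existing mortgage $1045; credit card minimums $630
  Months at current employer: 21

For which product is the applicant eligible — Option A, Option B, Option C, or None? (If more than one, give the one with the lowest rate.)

Option A

Total debts = (900 + 1,280 + 1,045 + 630) = 3,855; DTI = 3,855/10,500 = 36.7%.
Option A: score 715 ≥ 680; DTI 36.7% ≤ 38%; employment 21 ≥ 12 mo → qualifies.
Option B: score 715 ≥ 600; DTI 36.7% ≤ 38%; employment 21 ≥ 12 mo → qualifies.
Option C: score 715 ≥ 700; DTI 36.7% ≤ 38%; employment 21 ≥ 12 mo → qualifies.
Qualifying: Option A, Option B, Option C. Lowest rate is 4.70% → Option A.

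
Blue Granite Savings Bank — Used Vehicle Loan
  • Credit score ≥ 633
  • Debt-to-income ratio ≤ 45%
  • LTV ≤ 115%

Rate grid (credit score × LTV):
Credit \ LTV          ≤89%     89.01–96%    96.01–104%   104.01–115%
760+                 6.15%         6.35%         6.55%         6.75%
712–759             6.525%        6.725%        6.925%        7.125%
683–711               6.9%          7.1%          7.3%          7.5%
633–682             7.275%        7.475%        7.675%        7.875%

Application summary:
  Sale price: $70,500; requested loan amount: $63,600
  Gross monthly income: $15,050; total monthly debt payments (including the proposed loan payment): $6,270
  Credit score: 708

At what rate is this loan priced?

7.1%

Credit score 708 ≥ 633; Debt-to-income = 6,270/15,050 = 41.7% — meets 45% limit
LTV = 63,600/70,500 = 90.2% ≤ 115%
Score 708 is in the 683–711 band; LTV 90.2% is in the 89.01–96% band → 7.1%.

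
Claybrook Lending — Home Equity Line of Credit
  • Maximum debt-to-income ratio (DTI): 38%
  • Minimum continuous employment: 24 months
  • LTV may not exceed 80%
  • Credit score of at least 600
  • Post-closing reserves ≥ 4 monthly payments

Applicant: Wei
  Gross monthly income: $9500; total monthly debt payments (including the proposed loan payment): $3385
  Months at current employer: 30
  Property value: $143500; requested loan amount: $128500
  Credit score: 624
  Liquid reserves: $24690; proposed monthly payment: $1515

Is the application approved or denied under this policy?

DTI: 3,385 ÷ 9,500 = 35.6%, within the 38% cap
Employment 30 ≥ 24 months
Loan-to-value = 128,500/143,500 = 89.5% — fail (80% max)
Credit score 624 ≥ 600 (meets)
Reserves = 24,690/1,515 = 16.3 months ≥ 4
Fails on LTV.

Denied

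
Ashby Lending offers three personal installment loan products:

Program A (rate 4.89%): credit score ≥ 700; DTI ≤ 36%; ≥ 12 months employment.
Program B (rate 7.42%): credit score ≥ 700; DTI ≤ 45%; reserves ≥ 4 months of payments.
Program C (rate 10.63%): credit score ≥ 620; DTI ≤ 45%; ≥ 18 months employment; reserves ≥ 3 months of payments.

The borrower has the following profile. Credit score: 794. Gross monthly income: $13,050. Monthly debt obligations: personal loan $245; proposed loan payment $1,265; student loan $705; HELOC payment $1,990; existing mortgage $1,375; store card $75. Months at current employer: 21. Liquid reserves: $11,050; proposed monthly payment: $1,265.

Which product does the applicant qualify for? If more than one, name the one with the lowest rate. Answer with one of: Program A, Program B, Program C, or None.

Total debts = (245 + 1,265 + 705 + 1,990 + 1,375 + 75) = 5,655; DTI = 5,655/13,050 = 43.3%.
Reserves = 11,050/1,265 = 8.7 months.
Program A: score 794 ≥ 700; DTI 43.3% > 36%; employment 21 ≥ 12 mo → does not qualify.
Program B: score 794 ≥ 700; DTI 43.3% ≤ 45%; reserves 8.7 ≥ 4 mo → qualifies.
Program C: score 794 ≥ 620; DTI 43.3% ≤ 45%; employment 21 ≥ 18 mo; reserves 8.7 ≥ 3 mo → qualifies.
Qualifying: Program B, Program C. Lowest rate is 7.42% → Program B.

Program B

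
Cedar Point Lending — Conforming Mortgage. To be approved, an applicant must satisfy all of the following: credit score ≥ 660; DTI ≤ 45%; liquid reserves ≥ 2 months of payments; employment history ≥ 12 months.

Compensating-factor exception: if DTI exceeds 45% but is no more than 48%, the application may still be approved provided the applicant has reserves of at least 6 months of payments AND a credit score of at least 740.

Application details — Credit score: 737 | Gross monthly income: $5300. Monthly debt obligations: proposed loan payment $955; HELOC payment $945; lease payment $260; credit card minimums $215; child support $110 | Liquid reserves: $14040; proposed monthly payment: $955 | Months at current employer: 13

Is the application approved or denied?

Denied

Credit score 737 ≥ 660 (meets base)
Total debts = (955 + 945 + 260 + 215 + 110) = 2,485. DTI = 2,485/5,300 = 46.9% > 45% — standard DTI limit exceeded.
Liquid reserves cover 14,040/955 = 14.7 months — ≥ 2 required
Employment 13 ≥ 12 months
46.9% falls in the override range (45%–48%), so the compensating-factor test applies.
Override check — reserves: 14.7 mo (ok); score: 737 (below 740).
Override conditions not both satisfied; exception does not apply.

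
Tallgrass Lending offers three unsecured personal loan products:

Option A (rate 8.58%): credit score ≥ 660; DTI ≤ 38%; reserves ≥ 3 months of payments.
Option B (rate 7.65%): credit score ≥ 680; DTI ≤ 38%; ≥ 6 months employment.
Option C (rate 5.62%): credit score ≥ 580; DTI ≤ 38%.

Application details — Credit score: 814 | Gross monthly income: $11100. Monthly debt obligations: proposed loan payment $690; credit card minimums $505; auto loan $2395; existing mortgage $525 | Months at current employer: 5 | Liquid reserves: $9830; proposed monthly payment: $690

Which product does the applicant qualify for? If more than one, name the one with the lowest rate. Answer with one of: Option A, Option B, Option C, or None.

Total debts = (690 + 505 + 2,395 + 525) = 4,115; DTI = 4,115/11,100 = 37.1%.
Reserves = 9,830/690 = 14.2 months.
Option A: score 814 ≥ 660; DTI 37.1% ≤ 38%; reserves 14.2 ≥ 3 mo → qualifies.
Option B: score 814 ≥ 680; DTI 37.1% ≤ 38%; employment 5 < 6 mo → does not qualify.
Option C: score 814 ≥ 580; DTI 37.1% ≤ 38% → qualifies.
Qualifying: Option A, Option C. Lowest rate is 5.62% → Option C.

Option C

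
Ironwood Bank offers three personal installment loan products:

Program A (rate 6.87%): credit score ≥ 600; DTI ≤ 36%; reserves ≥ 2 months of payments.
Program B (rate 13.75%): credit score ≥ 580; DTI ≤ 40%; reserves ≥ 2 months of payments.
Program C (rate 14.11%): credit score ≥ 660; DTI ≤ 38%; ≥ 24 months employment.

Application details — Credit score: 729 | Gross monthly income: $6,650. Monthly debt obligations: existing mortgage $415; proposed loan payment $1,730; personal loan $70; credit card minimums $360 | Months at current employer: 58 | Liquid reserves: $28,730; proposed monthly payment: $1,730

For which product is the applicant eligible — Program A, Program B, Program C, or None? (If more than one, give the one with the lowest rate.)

Program B

Total debts = (415 + 1,730 + 70 + 360) = 2,575; DTI = 2,575/6,650 = 38.7%.
Reserves = 28,730/1,730 = 16.6 months.
Program A: score 729 ≥ 600; DTI 38.7% > 36%; reserves 16.6 ≥ 2 mo → does not qualify.
Program B: score 729 ≥ 580; DTI 38.7% ≤ 40%; reserves 16.6 ≥ 2 mo → qualifies.
Program C: score 729 ≥ 660; DTI 38.7% > 38%; employment 58 ≥ 24 mo → does not qualify.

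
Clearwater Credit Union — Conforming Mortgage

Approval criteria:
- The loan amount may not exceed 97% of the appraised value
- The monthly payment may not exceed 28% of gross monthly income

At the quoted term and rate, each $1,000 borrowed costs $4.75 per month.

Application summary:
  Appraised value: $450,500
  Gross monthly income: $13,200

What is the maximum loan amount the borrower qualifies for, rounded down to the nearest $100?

$436,900

Payment cap: 28% × $13,200 = $3,696/month.
At $4.75 per $1,000, that supports 3,696/4.75 × 1,000 ≈ $778,105 → $778,100.
LTV cap: 97% × $450,500 = $436,985 → $436,900.
Binding constraint: loan-to-value.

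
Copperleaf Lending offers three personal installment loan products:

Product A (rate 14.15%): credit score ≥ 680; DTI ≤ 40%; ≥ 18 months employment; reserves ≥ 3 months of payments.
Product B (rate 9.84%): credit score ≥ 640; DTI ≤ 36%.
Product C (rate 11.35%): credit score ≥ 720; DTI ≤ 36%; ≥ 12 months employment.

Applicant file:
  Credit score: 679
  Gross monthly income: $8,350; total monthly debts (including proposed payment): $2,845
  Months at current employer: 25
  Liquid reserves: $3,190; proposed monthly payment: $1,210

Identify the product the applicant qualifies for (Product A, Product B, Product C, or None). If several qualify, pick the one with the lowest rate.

Product B

DTI = 2,845/8,350 = 34.1%.
Reserves = 3,190/1,210 = 2.6 months.
Product A: score 679 < 680; DTI 34.1% ≤ 40%; employment 25 ≥ 18 mo; reserves 2.6 < 3 mo → does not qualify.
Product B: score 679 ≥ 640; DTI 34.1% ≤ 36% → qualifies.
Product C: score 679 < 720; DTI 34.1% ≤ 36%; employment 25 ≥ 12 mo → does not qualify.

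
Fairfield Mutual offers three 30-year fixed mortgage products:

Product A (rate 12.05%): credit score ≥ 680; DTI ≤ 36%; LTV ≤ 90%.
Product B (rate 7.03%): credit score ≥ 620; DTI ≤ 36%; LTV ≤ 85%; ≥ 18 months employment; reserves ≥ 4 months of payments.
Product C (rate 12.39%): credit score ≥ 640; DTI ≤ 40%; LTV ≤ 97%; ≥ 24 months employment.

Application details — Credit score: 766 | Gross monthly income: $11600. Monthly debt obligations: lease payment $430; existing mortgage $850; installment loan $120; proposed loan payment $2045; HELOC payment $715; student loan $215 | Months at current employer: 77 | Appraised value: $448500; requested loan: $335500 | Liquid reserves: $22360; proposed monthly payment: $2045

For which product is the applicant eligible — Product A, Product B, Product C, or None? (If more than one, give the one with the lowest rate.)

Total debts = (430 + 850 + 120 + 2,045 + 715 + 215) = 4,375; DTI = 4,375/11,600 = 37.7%.
LTV = 335,500/448,500 = 74.8%.
Reserves = 22,360/2,045 = 10.9 months.
Product A: score 766 ≥ 680; DTI 37.7% > 36%; LTV 74.8% ≤ 90% → does not qualify.
Product B: score 766 ≥ 620; DTI 37.7% > 36%; LTV 74.8% ≤ 85%; employment 77 ≥ 18 mo; reserves 10.9 ≥ 4 mo → does not qualify.
Product C: score 766 ≥ 640; DTI 37.7% ≤ 40%; LTV 74.8% ≤ 97%; employment 77 ≥ 24 mo → qualifies.

Product C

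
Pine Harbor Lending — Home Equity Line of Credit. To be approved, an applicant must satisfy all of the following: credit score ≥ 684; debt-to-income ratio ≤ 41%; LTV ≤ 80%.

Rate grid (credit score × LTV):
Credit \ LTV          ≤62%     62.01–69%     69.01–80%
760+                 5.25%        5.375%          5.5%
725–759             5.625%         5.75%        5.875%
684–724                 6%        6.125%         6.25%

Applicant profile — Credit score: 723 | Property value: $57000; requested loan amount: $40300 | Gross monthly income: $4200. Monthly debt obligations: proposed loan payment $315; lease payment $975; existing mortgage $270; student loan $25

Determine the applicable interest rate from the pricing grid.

Credit score 723 ≥ 684; Total monthly debts = (315 + 975 + 270 + 25) = 1,585. Debt-to-income = 1,585/4,200 = 37.7% — meets 41% limit
LTV: 40,300 ÷ 57,000 = 70.7%, within 80% cap
Score 723 is in the 684–724 band; LTV 70.7% is in the 69.01–80% band → 6.25%.

6.25%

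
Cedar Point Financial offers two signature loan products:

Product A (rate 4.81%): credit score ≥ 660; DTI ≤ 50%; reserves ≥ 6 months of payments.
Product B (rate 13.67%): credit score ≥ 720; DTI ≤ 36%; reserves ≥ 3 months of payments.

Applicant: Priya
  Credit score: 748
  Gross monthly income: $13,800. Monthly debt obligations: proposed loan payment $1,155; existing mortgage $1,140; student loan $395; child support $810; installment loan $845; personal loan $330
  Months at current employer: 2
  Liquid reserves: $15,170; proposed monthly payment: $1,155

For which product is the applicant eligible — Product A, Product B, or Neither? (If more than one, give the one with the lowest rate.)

Product A

Total debts = (1,155 + 1,140 + 395 + 810 + 845 + 330) = 4,675; DTI = 4,675/13,800 = 33.9%.
Reserves = 15,170/1,155 = 13.1 months.
Product A: score 748 ≥ 660; DTI 33.9% ≤ 50%; reserves 13.1 ≥ 6 mo → qualifies.
Product B: score 748 ≥ 720; DTI 33.9% ≤ 36%; reserves 13.1 ≥ 3 mo → qualifies.
Qualifying: Product A, Product B. Lowest rate is 4.81% → Product A.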